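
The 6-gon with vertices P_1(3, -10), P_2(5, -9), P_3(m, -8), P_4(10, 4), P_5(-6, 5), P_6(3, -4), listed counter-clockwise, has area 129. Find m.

10

The doubled signed area Σ (x_i y_{i+1} − x_{i+1} y_i) is linear in m.
With m=0 it equals 128; the coefficient of m is 13 (from the two edges through P_3).
So 13·m + 128 = 2·129 = 258 ⇒ m = 10.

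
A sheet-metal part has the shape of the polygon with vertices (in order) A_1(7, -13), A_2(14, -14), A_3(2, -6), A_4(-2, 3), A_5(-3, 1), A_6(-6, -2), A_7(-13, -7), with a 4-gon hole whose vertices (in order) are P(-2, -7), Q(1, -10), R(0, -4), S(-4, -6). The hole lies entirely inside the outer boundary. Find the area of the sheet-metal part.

126

Outer boundary:
Apply the shoelace formula: 2A = Σ (x_i·y_{i+1} − x_{i+1}·y_i), indices taken mod 7.
A_1→A_2: (7)(-14) − (14)(-13) = 84
A_2→A_3: (14)(-6) − (2)(-14) = -56
A_3→A_4: (2)(3) − (-2)(-6) = -6
A_4→A_5: (-2)(1) − (-3)(3) = 7
A_5→A_6: (-3)(-2) − (-6)(1) = 12
A_6→A_7: (-6)(-7) − (-13)(-2) = 16
A_7→A_1: (-13)(-13) − (7)(-7) = 218
Σ = 275
Area = |Σ|/2 = 137.5.
Hole:
Apply the surveyor's formula: 2A = Σ (x_i·y_{i+1} − x_{i+1}·y_i), indices taken mod 4.
Σ = (27) + (-4) + (-16) + (16) = 23
Area = |Σ|/2 = 11.5.
Net area = 137.5 − 11.5 = 126.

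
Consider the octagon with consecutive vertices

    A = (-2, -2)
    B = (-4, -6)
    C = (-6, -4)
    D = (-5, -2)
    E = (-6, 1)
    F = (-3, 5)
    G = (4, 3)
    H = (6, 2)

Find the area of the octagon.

57.5

Apply the shoelace formula: 2A = Σ (x_i·y_{i+1} − x_{i+1}·y_i), indices taken mod 8.
A→B: (-2)(-6) − (-4)(-2) = 4
B→C: (-4)(-4) − (-6)(-6) = -20
C→D: (-6)(-2) − (-5)(-4) = -8
D→E: (-5)(1) − (-6)(-2) = -17
E→F: (-6)(5) − (-3)(1) = -27
F→G: (-3)(3) − (4)(5) = -29
G→H: (4)(2) − (6)(3) = -10
H→A: (6)(-2) − (-2)(2) = -8
Σ = -115
Area = |Σ|/2 = 57.5.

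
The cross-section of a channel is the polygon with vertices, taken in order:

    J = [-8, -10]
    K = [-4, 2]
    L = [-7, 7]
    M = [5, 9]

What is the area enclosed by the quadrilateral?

73

Σ = (-56) + (-14) + (-98) + (22) = -146
Area = |Σ|/2 = 73.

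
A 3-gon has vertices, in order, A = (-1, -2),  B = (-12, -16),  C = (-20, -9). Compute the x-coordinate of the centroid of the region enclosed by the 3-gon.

Apply the shoelace (surveyor's) formula. First the cross-terms c_i = x_i·y_{i+1} − x_{i+1}·y_i:
  -8, -212, 31  ⇒  2A = -189, A = -94.5.
Then Σ (x_i + x_{i+1})·c_i = 6237, so x̄ = 6237 / (6·(-94.5)) = -11.

-11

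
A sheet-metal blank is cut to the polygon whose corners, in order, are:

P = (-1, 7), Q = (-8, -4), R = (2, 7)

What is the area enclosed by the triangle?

16.5

Apply the shoelace formula: 2A = Σ (x_i·y_{i+1} − x_{i+1}·y_i), indices taken mod 3.
Cross-terms: 60, -48, 21  ⇒  Σ = 33
Area = |Σ|/2 = 16.5.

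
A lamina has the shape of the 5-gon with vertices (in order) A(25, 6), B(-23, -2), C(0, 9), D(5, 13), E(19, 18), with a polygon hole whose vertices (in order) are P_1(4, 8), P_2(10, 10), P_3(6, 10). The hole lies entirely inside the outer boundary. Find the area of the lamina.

324.5

Outer boundary:
Σ = (88) + (-207) + (-45) + (-157) + (-336) = -657
Area = |Σ|/2 = 328.5.
Hole:
Cross-terms: -40, 40, 8  ⇒  Σ = 8
Area = |Σ|/2 = 4.
Net area = 328.5 − 4 = 324.5.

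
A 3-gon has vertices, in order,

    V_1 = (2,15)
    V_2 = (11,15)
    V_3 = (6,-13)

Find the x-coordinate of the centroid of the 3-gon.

Apply the shoelace formula. First the cross-terms c_i = x_i·y_{i+1} − x_{i+1}·y_i:
  -135, -233, 116  ⇒  2A = -252, A = -126.
Then Σ (x_i + x_{i+1})·c_i = -4788, so x̄ = -4788 / (6·(-126)) = 19/3.

19/3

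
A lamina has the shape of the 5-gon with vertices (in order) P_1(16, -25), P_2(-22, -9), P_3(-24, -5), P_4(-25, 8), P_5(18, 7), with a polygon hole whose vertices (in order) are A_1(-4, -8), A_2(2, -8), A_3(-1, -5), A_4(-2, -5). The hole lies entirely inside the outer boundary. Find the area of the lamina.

Outer boundary:
Apply the surveyor's formula: 2A = Σ (x_i·y_{i+1} − x_{i+1}·y_i), indices taken mod 5.
P_1→P_2: (16)(-9) − (-22)(-25) = -694
P_2→P_3: (-22)(-5) − (-24)(-9) = -106
P_3→P_4: (-24)(8) − (-25)(-5) = -317
P_4→P_5: (-25)(7) − (18)(8) = -319
P_5→P_1: (18)(-25) − (16)(7) = -562
Σ = -1998
Area = |Σ|/2 = 999.
Hole:
Apply the shoelace formula: 2A = Σ (x_i·y_{i+1} − x_{i+1}·y_i), indices taken mod 4.
Σ = (48) + (-18) + (-5) + (-4) = 21
Area = |Σ|/2 = 10.5.
Net area = 999 − 10.5 = 988.5.

988.5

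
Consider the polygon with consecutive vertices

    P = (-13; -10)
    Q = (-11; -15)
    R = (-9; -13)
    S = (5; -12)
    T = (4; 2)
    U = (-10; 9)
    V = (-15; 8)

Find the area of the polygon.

344.5

Apply the shoelace formula: 2A = Σ (x_i·y_{i+1} − x_{i+1}·y_i), indices taken mod 7.
Cross-terms: 85, 8, 173, 58, 56, 55, 254  ⇒  Σ = 689
Area = |Σ|/2 = 344.5.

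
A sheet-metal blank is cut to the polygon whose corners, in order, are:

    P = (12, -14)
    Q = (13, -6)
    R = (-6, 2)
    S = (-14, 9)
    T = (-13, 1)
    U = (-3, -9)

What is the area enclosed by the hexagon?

Apply the shoelace (surveyor's) formula: 2A = Σ (x_i·y_{i+1} − x_{i+1}·y_i), indices taken mod 6.
Cross-terms: 110, -10, -26, 103, 120, 150  ⇒  Σ = 447
Area = |Σ|/2 = 223.5.

223.5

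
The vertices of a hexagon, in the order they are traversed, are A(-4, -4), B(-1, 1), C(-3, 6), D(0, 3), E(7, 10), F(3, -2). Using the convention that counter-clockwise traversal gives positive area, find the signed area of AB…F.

-52.5

Apply Gauss's area formula: 2A = Σ (x_i·y_{i+1} − x_{i+1}·y_i), indices taken mod 6.
A→B: (-4)(1) − (-1)(-4) = -8
B→C: (-1)(6) − (-3)(1) = -3
C→D: (-3)(3) − (0)(6) = -9
D→E: (0)(10) − (7)(3) = -21
E→F: (7)(-2) − (3)(10) = -44
F→A: (3)(-4) − (-4)(-2) = -20
Σ = -105
Signed area = Σ/2 = -52.5 (negative ⇒ clockwise traversal).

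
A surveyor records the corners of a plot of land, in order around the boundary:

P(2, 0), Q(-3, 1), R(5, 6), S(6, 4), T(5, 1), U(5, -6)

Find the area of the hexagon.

Σ = (2) + (-23) + (-16) + (-14) + (-35) + (12) = -74
Area = |Σ|/2 = 37.

37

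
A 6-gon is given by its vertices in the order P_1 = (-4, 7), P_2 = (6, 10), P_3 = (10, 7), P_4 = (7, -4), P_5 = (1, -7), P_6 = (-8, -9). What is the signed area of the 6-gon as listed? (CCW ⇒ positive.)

-215.5

Apply Gauss's area formula: 2A = Σ (x_i·y_{i+1} − x_{i+1}·y_i), indices taken mod 6.
Σ = (-82) + (-58) + (-89) + (-45) + (-65) + (-92) = -431
Signed area = Σ/2 = -215.5 (negative ⇒ clockwise traversal).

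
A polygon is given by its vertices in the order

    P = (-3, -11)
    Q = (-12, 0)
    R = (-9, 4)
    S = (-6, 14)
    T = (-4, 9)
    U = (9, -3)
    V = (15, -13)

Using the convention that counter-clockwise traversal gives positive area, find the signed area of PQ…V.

Σ = (-132) + (-48) + (-102) + (2) + (-69) + (-72) + (-204) = -625
Signed area = Σ/2 = -312.5 (negative ⇒ clockwise traversal).

-312.5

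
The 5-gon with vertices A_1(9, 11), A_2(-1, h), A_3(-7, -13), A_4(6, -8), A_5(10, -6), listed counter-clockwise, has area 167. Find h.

-2

The doubled signed area Σ (x_i y_{i+1} − x_{i+1} y_i) is linear in h.
With h=0 it equals 366; the coefficient of h is 16 (from the two edges through A_2).
So 16·h + 366 = 2·167 = 334 ⇒ h = -2.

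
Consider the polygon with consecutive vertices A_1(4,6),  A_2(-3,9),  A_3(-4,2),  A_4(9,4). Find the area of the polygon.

Apply the shoelace formula: 2A = Σ (x_i·y_{i+1} − x_{i+1}·y_i), indices taken mod 4.
Σ = (54) + (30) + (-34) + (38) = 88
Area = |Σ|/2 = 44.

44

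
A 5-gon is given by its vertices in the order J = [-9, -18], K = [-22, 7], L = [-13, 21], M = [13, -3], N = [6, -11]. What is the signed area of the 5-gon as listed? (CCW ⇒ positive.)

Σ = (-459) + (-371) + (-234) + (-125) + (-207) = -1396
Signed area = Σ/2 = -698 (negative ⇒ clockwise traversal).

-698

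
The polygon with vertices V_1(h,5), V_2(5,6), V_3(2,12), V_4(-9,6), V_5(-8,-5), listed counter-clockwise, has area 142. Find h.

8

Write out the shoelace sum; only the two edges meeting at V_1 involve h:
2·Area = [((-8)·5 − h·(-5)) + (h·6 − 5·5)] + 261
       = 11·h + 196 = 284
⇒ h = 8.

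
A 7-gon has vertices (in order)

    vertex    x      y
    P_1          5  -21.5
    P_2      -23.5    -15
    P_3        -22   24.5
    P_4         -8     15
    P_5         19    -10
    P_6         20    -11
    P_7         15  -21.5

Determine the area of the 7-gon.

Σ = (-580.25) + (-905.75) + (-134) + (-205) + (-9) + (-265) + (-215) = -2314
Area = |Σ|/2 = 1157.

1157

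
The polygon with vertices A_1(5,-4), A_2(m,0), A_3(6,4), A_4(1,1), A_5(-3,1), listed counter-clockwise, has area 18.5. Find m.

3

Write out the shoelace sum; only the two edges meeting at A_2 involve m:
2·Area = [(5·0 − m·(-4)) + (m·4 − 6·0)] + 13
       = 8·m + 13 = 37
⇒ m = 3.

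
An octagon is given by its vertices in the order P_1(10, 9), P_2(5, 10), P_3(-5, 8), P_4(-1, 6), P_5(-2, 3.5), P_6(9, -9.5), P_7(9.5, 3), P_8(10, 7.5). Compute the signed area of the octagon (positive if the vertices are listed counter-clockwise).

P_1→P_2: (10)(10) − (5)(9) = 55
P_2→P_3: (5)(8) − (-5)(10) = 90
P_3→P_4: (-5)(6) − (-1)(8) = -22
P_4→P_5: (-1)(3.5) − (-2)(6) = 8.5
P_5→P_6: (-2)(-9.5) − (9)(3.5) = -12.5
P_6→P_7: (9)(3) − (9.5)(-9.5) = 117.25
P_7→P_8: (9.5)(7.5) − (10)(3) = 41.25
P_8→P_1: (10)(9) − (10)(7.5) = 15
Σ = 292.5
Signed area = Σ/2 = 146.25 (positive ⇒ counter-clockwise traversal).

146.25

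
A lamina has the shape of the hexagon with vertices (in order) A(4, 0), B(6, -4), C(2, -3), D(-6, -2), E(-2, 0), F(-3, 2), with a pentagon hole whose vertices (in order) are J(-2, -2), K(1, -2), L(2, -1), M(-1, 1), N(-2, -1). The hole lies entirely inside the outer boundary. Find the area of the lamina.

24.5

Outer boundary:
Apply Gauss's area formula: 2A = Σ (x_i·y_{i+1} − x_{i+1}·y_i), indices taken mod 6.
Σ = (-16) + (-10) + (-22) + (-4) + (-4) + (-8) = -64
Area = |Σ|/2 = 32.
Hole:
Apply Gauss's area formula: 2A = Σ (x_i·y_{i+1} − x_{i+1}·y_i), indices taken mod 5.
Cross-terms: 6, 3, 1, 3, 2  ⇒  Σ = 15
Area = |Σ|/2 = 7.5.
Net area = 32 − 7.5 = 24.5.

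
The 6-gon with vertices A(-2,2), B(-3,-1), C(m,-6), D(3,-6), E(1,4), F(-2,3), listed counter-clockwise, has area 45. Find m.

-3

The doubled signed area Σ (x_i y_{i+1} − x_{i+1} y_i) is linear in m.
With m=0 it equals 75; the coefficient of m is -5 (from the two edges through C).
So -5·m + 75 = 2·45 = 90 ⇒ m = -3.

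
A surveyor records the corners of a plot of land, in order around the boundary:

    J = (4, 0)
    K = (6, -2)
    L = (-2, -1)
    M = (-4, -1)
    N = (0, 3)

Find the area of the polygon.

22

Σ = (-8) + (-10) + (-2) + (-12) + (-12) = -44
Area = |Σ|/2 = 22.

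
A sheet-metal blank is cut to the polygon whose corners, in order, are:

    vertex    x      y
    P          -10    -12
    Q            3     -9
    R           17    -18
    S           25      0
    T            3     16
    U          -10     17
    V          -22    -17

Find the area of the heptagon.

962

Apply the surveyor's formula: 2A = Σ (x_i·y_{i+1} − x_{i+1}·y_i), indices taken mod 7.
Σ = (126) + (99) + (450) + (400) + (211) + (544) + (94) = 1924
Area = |Σ|/2 = 962.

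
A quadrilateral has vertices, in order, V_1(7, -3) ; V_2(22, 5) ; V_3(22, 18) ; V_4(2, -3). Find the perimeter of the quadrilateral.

64

|V_1V_2| = √((15)² + (8)²) = √289 = 17
|V_2V_3| = √((0)² + (13)²) = √169 = 13
|V_3V_4| = √((-20)² + (-21)²) = √841 = 29
|V_4V_1| = √((5)² + (0)²) = √25 = 5
Perimeter = 17 + 13 + 29 + 5 = 64.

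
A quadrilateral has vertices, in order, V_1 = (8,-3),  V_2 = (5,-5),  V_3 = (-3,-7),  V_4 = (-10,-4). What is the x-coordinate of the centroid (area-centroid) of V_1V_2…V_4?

Apply Gauss's area formula. First the cross-terms c_i = x_i·y_{i+1} − x_{i+1}·y_i:
  -25, -50, -58, 62  ⇒  2A = -71, A = -35.5.
Then Σ (x_i + x_{i+1})·c_i = 205, so x̄ = 205 / (6·(-35.5)) = -205/213.

-205/213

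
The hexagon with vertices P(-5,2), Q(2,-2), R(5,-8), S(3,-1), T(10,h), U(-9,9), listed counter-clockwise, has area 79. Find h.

Write out the shoelace sum; only the two edges meeting at T involve h:
2·Area = [(3·h − 10·(-1)) + (10·9 − (-9)·h)] + 46
       = 12·h + 146 = 158
⇒ h = 1.

1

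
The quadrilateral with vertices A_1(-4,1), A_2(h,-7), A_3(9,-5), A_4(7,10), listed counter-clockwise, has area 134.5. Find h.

The doubled signed area Σ (x_i y_{i+1} − x_{i+1} y_i) is linear in h.
With h=0 it equals 263; the coefficient of h is -6 (from the two edges through A_2).
So -6·h + 263 = 2·134.5 = 269 ⇒ h = -1.

-1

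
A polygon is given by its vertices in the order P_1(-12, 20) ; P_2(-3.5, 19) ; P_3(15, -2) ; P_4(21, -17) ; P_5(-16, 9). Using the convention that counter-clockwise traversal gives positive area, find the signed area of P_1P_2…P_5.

Apply the shoelace (surveyor's) formula: 2A = Σ (x_i·y_{i+1} − x_{i+1}·y_i), indices taken mod 5.
Σ = (-158) + (-278) + (-213) + (-83) + (-212) = -944
Signed area = Σ/2 = -472 (negative ⇒ clockwise traversal).

-472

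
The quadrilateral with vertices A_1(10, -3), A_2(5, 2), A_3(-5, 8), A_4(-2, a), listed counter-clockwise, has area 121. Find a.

The doubled signed area Σ (x_i y_{i+1} − x_{i+1} y_i) is linear in a.
With a=0 it equals 107; the coefficient of a is -15 (from the two edges through A_4).
So -15·a + 107 = 2·121 = 242 ⇒ a = -9.

-9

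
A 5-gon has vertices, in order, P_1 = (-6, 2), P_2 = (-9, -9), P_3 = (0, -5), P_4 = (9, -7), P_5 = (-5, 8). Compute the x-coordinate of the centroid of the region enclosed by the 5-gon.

Apply the surveyor's formula. First the cross-terms c_i = x_i·y_{i+1} − x_{i+1}·y_i:
  72, 45, 45, 37, 38  ⇒  2A = 237, A = 118.5.
Then Σ (x_i + x_{i+1})·c_i = -1350, so x̄ = -1350 / (6·118.5) = -150/79.

-150/79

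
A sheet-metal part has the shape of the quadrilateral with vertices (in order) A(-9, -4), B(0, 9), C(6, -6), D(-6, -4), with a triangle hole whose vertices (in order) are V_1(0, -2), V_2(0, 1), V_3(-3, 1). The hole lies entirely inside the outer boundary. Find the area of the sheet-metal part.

99

Outer boundary:
Apply the shoelace (surveyor's) formula: 2A = Σ (x_i·y_{i+1} − x_{i+1}·y_i), indices taken mod 4.
A→B: (-9)(9) − (0)(-4) = -81
B→C: (0)(-6) − (6)(9) = -54
C→D: (6)(-4) − (-6)(-6) = -60
D→A: (-6)(-4) − (-9)(-4) = -12
Σ = -207
Area = |Σ|/2 = 103.5.
Hole:
Σ = (0) + (3) + (6) = 9
Area = |Σ|/2 = 4.5.
Net area = 103.5 − 4.5 = 99.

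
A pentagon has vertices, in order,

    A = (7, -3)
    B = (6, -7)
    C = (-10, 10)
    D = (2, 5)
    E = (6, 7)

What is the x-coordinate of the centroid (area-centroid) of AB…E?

Apply the surveyor's formula. First the cross-terms c_i = x_i·y_{i+1} − x_{i+1}·y_i:
  -31, -10, -70, -16, -67  ⇒  2A = -194, A = -97.
Then Σ (x_i + x_{i+1})·c_i = -802, so x̄ = -802 / (6·(-97)) = 401/291.

401/291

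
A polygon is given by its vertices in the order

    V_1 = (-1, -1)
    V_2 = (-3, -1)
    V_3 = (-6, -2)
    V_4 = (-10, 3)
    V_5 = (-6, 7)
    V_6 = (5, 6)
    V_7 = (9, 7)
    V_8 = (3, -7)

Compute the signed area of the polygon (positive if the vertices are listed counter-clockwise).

Σ = (-2) + (0) + (-38) + (-52) + (-71) + (-19) + (-84) + (-10) = -276
Signed area = Σ/2 = -138 (negative ⇒ clockwise traversal).

-138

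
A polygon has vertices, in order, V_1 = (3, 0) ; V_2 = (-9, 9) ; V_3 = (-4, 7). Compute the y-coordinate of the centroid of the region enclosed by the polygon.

16/3

Apply the shoelace (surveyor's) formula. First the cross-terms c_i = x_i·y_{i+1} − x_{i+1}·y_i:
  27, -27, -21  ⇒  2A = -21, A = -10.5.
Then Σ (y_i + y_{i+1})·c_i = -336, so ȳ = -336 / (6·(-10.5)) = 16/3.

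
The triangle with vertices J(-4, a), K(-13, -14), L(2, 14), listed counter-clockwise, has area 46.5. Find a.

The doubled signed area Σ (x_i y_{i+1} − x_{i+1} y_i) is linear in a.
With a=0 it equals -42; the coefficient of a is 15 (from the two edges through J).
So 15·a + -42 = 2·46.5 = 93 ⇒ a = 9.

9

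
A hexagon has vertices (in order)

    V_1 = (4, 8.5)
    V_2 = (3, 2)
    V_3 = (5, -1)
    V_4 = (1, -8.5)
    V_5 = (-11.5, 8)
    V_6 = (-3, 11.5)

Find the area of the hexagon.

170.75

Σ = (-17.5) + (-13) + (-41.5) + (-89.75) + (-108.25) + (-71.5) = -341.5
Area = |Σ|/2 = 170.75.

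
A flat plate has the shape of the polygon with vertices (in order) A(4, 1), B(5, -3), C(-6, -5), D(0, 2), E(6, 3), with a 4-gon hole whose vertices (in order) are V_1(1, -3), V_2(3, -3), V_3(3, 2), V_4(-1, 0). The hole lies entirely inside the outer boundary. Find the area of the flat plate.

Outer boundary:
Apply the shoelace (surveyor's) formula: 2A = Σ (x_i·y_{i+1} − x_{i+1}·y_i), indices taken mod 5.
Σ = (-17) + (-43) + (-12) + (-12) + (-6) = -90
Area = |Σ|/2 = 45.
Hole:
Apply the shoelace (surveyor's) formula: 2A = Σ (x_i·y_{i+1} − x_{i+1}·y_i), indices taken mod 4.
Cross-terms: 6, 15, 2, 3  ⇒  Σ = 26
Area = |Σ|/2 = 13.
Net area = 45 − 13 = 32.

32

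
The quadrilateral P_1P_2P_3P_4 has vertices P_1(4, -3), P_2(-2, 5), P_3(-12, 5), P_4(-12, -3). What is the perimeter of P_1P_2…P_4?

|P_1P_2| = √((-6)² + (8)²) = √100 = 10
|P_2P_3| = √((-10)² + (0)²) = √100 = 10
|P_3P_4| = √((0)² + (-8)²) = √64 = 8
|P_4P_1| = √((16)² + (0)²) = √256 = 16
Perimeter = 10 + 10 + 8 + 16 = 44.

44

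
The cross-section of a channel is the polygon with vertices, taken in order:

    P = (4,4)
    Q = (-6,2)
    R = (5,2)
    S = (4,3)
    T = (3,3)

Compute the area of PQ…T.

Cross-terms: 32, -22, 7, 3, 0  ⇒  Σ = 20
Area = |Σ|/2 = 10.

10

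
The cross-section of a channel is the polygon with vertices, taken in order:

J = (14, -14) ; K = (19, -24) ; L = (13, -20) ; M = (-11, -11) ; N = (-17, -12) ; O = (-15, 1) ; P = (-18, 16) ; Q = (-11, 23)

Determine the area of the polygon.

Σ = (-70) + (-68) + (-363) + (-55) + (-197) + (-222) + (-238) + (-168) = -1381
Area = |Σ|/2 = 690.5.

690.5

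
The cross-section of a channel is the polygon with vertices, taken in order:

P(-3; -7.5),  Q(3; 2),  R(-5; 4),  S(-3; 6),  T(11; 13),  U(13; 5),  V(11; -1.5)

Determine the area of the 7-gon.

180

Cross-terms: 16.5, 22, -18, -105, -114, -74.5, -87  ⇒  Σ = -360
Area = |Σ|/2 = 180.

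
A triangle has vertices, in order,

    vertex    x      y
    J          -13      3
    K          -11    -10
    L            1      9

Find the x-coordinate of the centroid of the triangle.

Apply the surveyor's formula. First the cross-terms c_i = x_i·y_{i+1} − x_{i+1}·y_i:
  163, -89, 120  ⇒  2A = 194, A = 97.
Then Σ (x_i + x_{i+1})·c_i = -4462, so x̄ = -4462 / (6·97) = -23/3.

-23/3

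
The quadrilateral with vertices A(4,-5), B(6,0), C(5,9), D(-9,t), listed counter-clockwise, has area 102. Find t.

-6

The doubled signed area Σ (x_i y_{i+1} − x_{i+1} y_i) is linear in t.
With t=0 it equals 210; the coefficient of t is 1 (from the two edges through D).
So 1·t + 210 = 2·102 = 204 ⇒ t = -6.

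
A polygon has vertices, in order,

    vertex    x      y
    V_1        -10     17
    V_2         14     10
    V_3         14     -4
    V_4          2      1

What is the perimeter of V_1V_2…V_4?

72

|V_1V_2| = √((24)² + (-7)²) = √625 = 25
|V_2V_3| = √((0)² + (-14)²) = √196 = 14
|V_3V_4| = √((-12)² + (5)²) = √169 = 13
|V_4V_1| = √((-12)² + (16)²) = √400 = 20
Perimeter = 25 + 14 + 13 + 20 = 72.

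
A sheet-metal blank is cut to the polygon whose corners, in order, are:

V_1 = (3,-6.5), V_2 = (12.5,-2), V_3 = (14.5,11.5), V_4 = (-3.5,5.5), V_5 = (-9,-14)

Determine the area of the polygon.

283.5

Apply the shoelace (surveyor's) formula: 2A = Σ (x_i·y_{i+1} − x_{i+1}·y_i), indices taken mod 5.
V_1→V_2: (3)(-2) − (12.5)(-6.5) = 75.25
V_2→V_3: (12.5)(11.5) − (14.5)(-2) = 172.75
V_3→V_4: (14.5)(5.5) − (-3.5)(11.5) = 120
V_4→V_5: (-3.5)(-14) − (-9)(5.5) = 98.5
V_5→V_1: (-9)(-6.5) − (3)(-14) = 100.5
Σ = 567
Area = |Σ|/2 = 283.5.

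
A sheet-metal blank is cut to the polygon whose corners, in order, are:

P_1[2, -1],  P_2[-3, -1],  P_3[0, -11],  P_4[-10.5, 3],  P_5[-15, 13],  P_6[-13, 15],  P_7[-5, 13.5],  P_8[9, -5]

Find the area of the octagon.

215.5

P_1→P_2: (2)(-1) − (-3)(-1) = -5
P_2→P_3: (-3)(-11) − (0)(-1) = 33
P_3→P_4: (0)(3) − (-10.5)(-11) = -115.5
P_4→P_5: (-10.5)(13) − (-15)(3) = -91.5
P_5→P_6: (-15)(15) − (-13)(13) = -56
P_6→P_7: (-13)(13.5) − (-5)(15) = -100.5
P_7→P_8: (-5)(-5) − (9)(13.5) = -96.5
P_8→P_1: (9)(-1) − (2)(-5) = 1
Σ = -431
Area = |Σ|/2 = 215.5.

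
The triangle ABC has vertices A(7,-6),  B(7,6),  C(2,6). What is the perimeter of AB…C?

|AB| = √((0)² + (12)²) = √144 = 12
|BC| = √((-5)² + (0)²) = √25 = 5
|CA| = √((5)² + (-12)²) = √169 = 13
Perimeter = 12 + 5 + 13 = 30.

30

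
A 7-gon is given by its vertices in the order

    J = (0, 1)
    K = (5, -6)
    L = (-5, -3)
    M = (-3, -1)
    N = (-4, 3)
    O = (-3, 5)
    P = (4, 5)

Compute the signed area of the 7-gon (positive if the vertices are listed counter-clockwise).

Cross-terms: -5, -45, -4, -13, -11, -35, 4  ⇒  Σ = -109
Signed area = Σ/2 = -54.5 (negative ⇒ clockwise traversal).

-54.5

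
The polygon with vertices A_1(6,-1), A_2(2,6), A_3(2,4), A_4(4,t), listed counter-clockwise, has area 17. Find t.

-5

The doubled signed area Σ (x_i y_{i+1} − x_{i+1} y_i) is linear in t.
With t=0 it equals 14; the coefficient of t is -4 (from the two edges through A_4).
So -4·t + 14 = 2·17 = 34 ⇒ t = -5.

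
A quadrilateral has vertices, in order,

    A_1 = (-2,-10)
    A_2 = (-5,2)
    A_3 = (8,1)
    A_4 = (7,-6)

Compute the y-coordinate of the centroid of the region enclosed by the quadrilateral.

Apply the surveyor's formula. First the cross-terms c_i = x_i·y_{i+1} − x_{i+1}·y_i:
  -54, -21, -55, -82  ⇒  2A = -212, A = -106.
Then Σ (y_i + y_{i+1})·c_i = 1956, so ȳ = 1956 / (6·(-106)) = -163/53.

-163/53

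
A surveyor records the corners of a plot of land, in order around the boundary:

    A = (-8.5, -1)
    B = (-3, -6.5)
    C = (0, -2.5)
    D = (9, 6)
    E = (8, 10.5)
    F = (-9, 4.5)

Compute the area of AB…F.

Σ = (52.25) + (7.5) + (22.5) + (46.5) + (130.5) + (47.25) = 306.5
Area = |Σ|/2 = 153.25.

153.25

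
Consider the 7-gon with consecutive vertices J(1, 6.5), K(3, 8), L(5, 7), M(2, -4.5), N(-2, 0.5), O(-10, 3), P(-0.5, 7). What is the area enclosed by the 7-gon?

77.375

Apply Gauss's area formula: 2A = Σ (x_i·y_{i+1} − x_{i+1}·y_i), indices taken mod 7.
Σ = (-11.5) + (-19) + (-36.5) + (-8) + (-1) + (-68.5) + (-10.25) = -154.75
Area = |Σ|/2 = 77.375.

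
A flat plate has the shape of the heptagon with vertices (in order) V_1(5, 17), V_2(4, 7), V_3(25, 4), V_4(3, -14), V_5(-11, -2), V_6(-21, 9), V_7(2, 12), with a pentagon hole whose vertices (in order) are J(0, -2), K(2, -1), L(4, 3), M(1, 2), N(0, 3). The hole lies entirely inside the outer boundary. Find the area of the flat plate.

564.5

Outer boundary:
Apply the shoelace formula: 2A = Σ (x_i·y_{i+1} − x_{i+1}·y_i), indices taken mod 7.
Cross-terms: -33, -159, -362, -160, -141, -270, -26  ⇒  Σ = -1151
Area = |Σ|/2 = 575.5.
Hole:
Σ = (4) + (10) + (5) + (3) + (0) = 22
Area = |Σ|/2 = 11.
Net area = 575.5 − 11 = 564.5.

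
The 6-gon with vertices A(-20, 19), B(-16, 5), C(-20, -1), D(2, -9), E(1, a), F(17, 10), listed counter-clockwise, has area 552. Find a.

Write out the shoelace sum; only the two edges meeting at E involve a:
2·Area = [(2·a − 1·(-9)) + (1·10 − 17·a)] + 1025
       = -15·a + 1044 = 1104
⇒ a = -4.

-4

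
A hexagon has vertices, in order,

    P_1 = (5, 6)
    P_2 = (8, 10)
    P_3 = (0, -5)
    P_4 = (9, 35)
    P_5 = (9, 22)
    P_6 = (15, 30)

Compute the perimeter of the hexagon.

112

|P_1P_2| = √((3)² + (4)²) = √25 = 5
|P_2P_3| = √((-8)² + (-15)²) = √289 = 17
|P_3P_4| = √((9)² + (40)²) = √1681 = 41
|P_4P_5| = √((0)² + (-13)²) = √169 = 13
|P_5P_6| = √((6)² + (8)²) = √100 = 10
|P_6P_1| = √((-10)² + (-24)²) = √676 = 26
Perimeter = 5 + 17 + 41 + 13 + 10 + 26 = 112.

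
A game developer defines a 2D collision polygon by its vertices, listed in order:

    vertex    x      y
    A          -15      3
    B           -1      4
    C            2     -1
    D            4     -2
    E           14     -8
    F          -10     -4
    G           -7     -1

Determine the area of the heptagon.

Apply Gauss's area formula: 2A = Σ (x_i·y_{i+1} − x_{i+1}·y_i), indices taken mod 7.
A→B: (-15)(4) − (-1)(3) = -57
B→C: (-1)(-1) − (2)(4) = -7
C→D: (2)(-2) − (4)(-1) = 0
D→E: (4)(-8) − (14)(-2) = -4
E→F: (14)(-4) − (-10)(-8) = -136
F→G: (-10)(-1) − (-7)(-4) = -18
G→A: (-7)(3) − (-15)(-1) = -36
Σ = -258
Area = |Σ|/2 = 129.

129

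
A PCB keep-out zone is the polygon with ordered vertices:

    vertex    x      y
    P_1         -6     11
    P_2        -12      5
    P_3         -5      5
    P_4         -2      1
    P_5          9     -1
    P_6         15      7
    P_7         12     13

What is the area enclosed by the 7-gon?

232

Apply Gauss's area formula: 2A = Σ (x_i·y_{i+1} − x_{i+1}·y_i), indices taken mod 7.
Σ = (102) + (-35) + (5) + (-7) + (78) + (111) + (210) = 464
Area = |Σ|/2 = 232.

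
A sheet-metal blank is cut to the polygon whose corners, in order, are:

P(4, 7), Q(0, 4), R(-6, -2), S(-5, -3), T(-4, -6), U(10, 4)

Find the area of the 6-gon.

82

Apply the shoelace (surveyor's) formula: 2A = Σ (x_i·y_{i+1} − x_{i+1}·y_i), indices taken mod 6.
Σ = (16) + (24) + (8) + (18) + (44) + (54) = 164
Area = |Σ|/2 = 82.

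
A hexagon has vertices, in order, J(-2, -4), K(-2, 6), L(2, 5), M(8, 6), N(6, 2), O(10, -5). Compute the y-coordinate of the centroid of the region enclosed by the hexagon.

5/19

Apply the shoelace (surveyor's) formula. First the cross-terms c_i = x_i·y_{i+1} − x_{i+1}·y_i:
  -20, -22, -28, -20, -50, -50  ⇒  2A = -190, A = -95.
Then Σ (y_i + y_{i+1})·c_i = -150, so ȳ = -150 / (6·(-95)) = 5/19.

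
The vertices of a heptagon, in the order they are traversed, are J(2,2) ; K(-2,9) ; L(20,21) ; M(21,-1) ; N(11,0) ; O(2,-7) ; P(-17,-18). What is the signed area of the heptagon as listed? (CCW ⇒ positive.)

J→K: (2)(9) − (-2)(2) = 22
K→L: (-2)(21) − (20)(9) = -222
L→M: (20)(-1) − (21)(21) = -461
M→N: (21)(0) − (11)(-1) = 11
N→O: (11)(-7) − (2)(0) = -77
O→P: (2)(-18) − (-17)(-7) = -155
P→J: (-17)(2) − (2)(-18) = 2
Σ = -880
Signed area = Σ/2 = -440 (negative ⇒ clockwise traversal).

-440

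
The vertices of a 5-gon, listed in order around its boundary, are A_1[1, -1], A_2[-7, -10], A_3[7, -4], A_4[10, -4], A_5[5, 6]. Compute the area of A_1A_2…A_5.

81

Apply Gauss's area formula: 2A = Σ (x_i·y_{i+1} − x_{i+1}·y_i), indices taken mod 5.
A_1→A_2: (1)(-10) − (-7)(-1) = -17
A_2→A_3: (-7)(-4) − (7)(-10) = 98
A_3→A_4: (7)(-4) − (10)(-4) = 12
A_4→A_5: (10)(6) − (5)(-4) = 80
A_5→A_1: (5)(-1) − (1)(6) = -11
Σ = 162
Area = |Σ|/2 = 81.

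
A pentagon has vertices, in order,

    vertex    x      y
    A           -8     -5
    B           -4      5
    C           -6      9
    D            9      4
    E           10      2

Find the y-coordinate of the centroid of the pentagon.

Apply the surveyor's formula. First the cross-terms c_i = x_i·y_{i+1} − x_{i+1}·y_i:
  -60, -6, -105, -22, -34  ⇒  2A = -227, A = -113.5.
Then Σ (y_i + y_{i+1})·c_i = -1479, so ȳ = -1479 / (6·(-113.5)) = 493/227.

493/227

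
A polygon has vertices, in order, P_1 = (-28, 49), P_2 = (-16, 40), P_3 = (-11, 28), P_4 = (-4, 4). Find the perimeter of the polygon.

|P_1P_2| = √((12)² + (-9)²) = √225 = 15
|P_2P_3| = √((5)² + (-12)²) = √169 = 13
|P_3P_4| = √((7)² + (-24)²) = √625 = 25
|P_4P_1| = √((-24)² + (45)²) = √2601 = 51
Perimeter = 15 + 13 + 25 + 51 = 104.

104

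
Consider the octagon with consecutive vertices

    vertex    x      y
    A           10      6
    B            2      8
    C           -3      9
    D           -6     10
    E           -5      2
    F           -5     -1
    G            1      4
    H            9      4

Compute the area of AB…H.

Apply the shoelace formula: 2A = Σ (x_i·y_{i+1} − x_{i+1}·y_i), indices taken mod 8.
Cross-terms: 68, 42, 24, 38, 15, -19, -32, 14  ⇒  Σ = 150
Area = |Σ|/2 = 75.

75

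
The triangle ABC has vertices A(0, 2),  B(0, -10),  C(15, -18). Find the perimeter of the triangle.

54

|AB| = √((0)² + (-12)²) = √144 = 12
|BC| = √((15)² + (-8)²) = √289 = 17
|CA| = √((-15)² + (20)²) = √625 = 25
Perimeter = 12 + 17 + 25 = 54.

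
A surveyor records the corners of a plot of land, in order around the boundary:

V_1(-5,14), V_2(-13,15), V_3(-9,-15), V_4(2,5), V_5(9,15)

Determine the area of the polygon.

304

Apply the shoelace (surveyor's) formula: 2A = Σ (x_i·y_{i+1} − x_{i+1}·y_i), indices taken mod 5.
V_1→V_2: (-5)(15) − (-13)(14) = 107
V_2→V_3: (-13)(-15) − (-9)(15) = 330
V_3→V_4: (-9)(5) − (2)(-15) = -15
V_4→V_5: (2)(15) − (9)(5) = -15
V_5→V_1: (9)(14) − (-5)(15) = 201
Σ = 608
Area = |Σ|/2 = 304.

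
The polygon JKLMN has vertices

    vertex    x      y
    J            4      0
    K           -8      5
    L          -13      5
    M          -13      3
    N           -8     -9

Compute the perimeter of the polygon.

|JK| = √((-12)² + (5)²) = √169 = 13
|KL| = √((-5)² + (0)²) = √25 = 5
|LM| = √((0)² + (-2)²) = √4 = 2
|MN| = √((5)² + (-12)²) = √169 = 13
|NJ| = √((12)² + (9)²) = √225 = 15
Perimeter = 13 + 5 + 2 + 13 + 15 = 48.

48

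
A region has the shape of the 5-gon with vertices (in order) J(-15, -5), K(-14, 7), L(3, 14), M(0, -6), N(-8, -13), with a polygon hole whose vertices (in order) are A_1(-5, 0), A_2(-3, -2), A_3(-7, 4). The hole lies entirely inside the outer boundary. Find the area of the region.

Outer boundary:
Apply Gauss's area formula: 2A = Σ (x_i·y_{i+1} − x_{i+1}·y_i), indices taken mod 5.
Σ = (-175) + (-217) + (-18) + (-48) + (-155) = -613
Area = |Σ|/2 = 306.5.
Hole:
Apply the shoelace formula: 2A = Σ (x_i·y_{i+1} − x_{i+1}·y_i), indices taken mod 3.
Cross-terms: 10, -26, 20  ⇒  Σ = 4
Area = |Σ|/2 = 2.
Net area = 306.5 − 2 = 304.5.

304.5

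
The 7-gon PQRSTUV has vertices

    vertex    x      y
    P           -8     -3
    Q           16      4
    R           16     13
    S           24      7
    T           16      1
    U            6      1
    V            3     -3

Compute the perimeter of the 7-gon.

|PQ| = √((24)² + (7)²) = √625 = 25
|QR| = √((0)² + (9)²) = √81 = 9
|RS| = √((8)² + (-6)²) = √100 = 10
|ST| = √((-8)² + (-6)²) = √100 = 10
|TU| = √((-10)² + (0)²) = √100 = 10
|UV| = √((-3)² + (-4)²) = √25 = 5
|VP| = √((-11)² + (0)²) = √121 = 11
Perimeter = 25 + 9 + 10 + 10 + 10 + 5 + 11 = 80.

80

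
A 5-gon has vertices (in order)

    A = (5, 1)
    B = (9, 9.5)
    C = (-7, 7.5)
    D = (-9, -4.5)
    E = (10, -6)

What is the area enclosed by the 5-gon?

Apply the surveyor's formula: 2A = Σ (x_i·y_{i+1} − x_{i+1}·y_i), indices taken mod 5.
Σ = (38.5) + (134) + (99) + (99) + (40) = 410.5
Area = |Σ|/2 = 205.25.

205.25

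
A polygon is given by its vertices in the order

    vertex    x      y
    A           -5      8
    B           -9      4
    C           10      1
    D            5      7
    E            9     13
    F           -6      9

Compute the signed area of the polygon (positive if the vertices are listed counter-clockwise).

113

Apply Gauss's area formula: 2A = Σ (x_i·y_{i+1} − x_{i+1}·y_i), indices taken mod 6.
Σ = (52) + (-49) + (65) + (2) + (159) + (-3) = 226
Signed area = Σ/2 = 113 (positive ⇒ counter-clockwise traversal).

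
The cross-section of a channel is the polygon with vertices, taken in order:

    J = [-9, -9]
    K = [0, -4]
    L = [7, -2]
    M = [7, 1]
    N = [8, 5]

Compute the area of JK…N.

J→K: (-9)(-4) − (0)(-9) = 36
K→L: (0)(-2) − (7)(-4) = 28
L→M: (7)(1) − (7)(-2) = 21
M→N: (7)(5) − (8)(1) = 27
N→J: (8)(-9) − (-9)(5) = -27
Σ = 85
Area = |Σ|/2 = 42.5.

42.5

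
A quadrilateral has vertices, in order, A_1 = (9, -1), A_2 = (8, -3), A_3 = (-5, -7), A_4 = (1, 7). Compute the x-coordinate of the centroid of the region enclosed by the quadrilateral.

76/39

Apply the shoelace formula. First the cross-terms c_i = x_i·y_{i+1} − x_{i+1}·y_i:
  -19, -71, -28, -64  ⇒  2A = -182, A = -91.
Then Σ (x_i + x_{i+1})·c_i = -1064, so x̄ = -1064 / (6·(-91)) = 76/39.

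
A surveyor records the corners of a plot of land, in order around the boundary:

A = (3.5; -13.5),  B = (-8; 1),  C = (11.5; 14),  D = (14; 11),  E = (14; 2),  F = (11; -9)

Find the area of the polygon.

Apply Gauss's area formula: 2A = Σ (x_i·y_{i+1} − x_{i+1}·y_i), indices taken mod 6.
A→B: (3.5)(1) − (-8)(-13.5) = -104.5
B→C: (-8)(14) − (11.5)(1) = -123.5
C→D: (11.5)(11) − (14)(14) = -69.5
D→E: (14)(2) − (14)(11) = -126
E→F: (14)(-9) − (11)(2) = -148
F→A: (11)(-13.5) − (3.5)(-9) = -117
Σ = -688.5
Area = |Σ|/2 = 344.25.

344.25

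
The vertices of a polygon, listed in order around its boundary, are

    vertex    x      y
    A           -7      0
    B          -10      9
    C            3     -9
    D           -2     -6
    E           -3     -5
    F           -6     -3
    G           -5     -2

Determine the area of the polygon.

41

Apply Gauss's area formula: 2A = Σ (x_i·y_{i+1} − x_{i+1}·y_i), indices taken mod 7.
Σ = (-63) + (63) + (-36) + (-8) + (-21) + (-3) + (-14) = -82
Area = |Σ|/2 = 41.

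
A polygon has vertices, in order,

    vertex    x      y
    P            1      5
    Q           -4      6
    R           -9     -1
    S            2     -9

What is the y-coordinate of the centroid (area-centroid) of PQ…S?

-55/93

Apply the shoelace formula. First the cross-terms c_i = x_i·y_{i+1} − x_{i+1}·y_i:
  26, 58, 83, 19  ⇒  2A = 186, A = 93.
Then Σ (y_i + y_{i+1})·c_i = -330, so ȳ = -330 / (6·93) = -55/93.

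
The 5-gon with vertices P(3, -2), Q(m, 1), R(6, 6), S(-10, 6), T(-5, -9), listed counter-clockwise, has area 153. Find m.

7

The doubled signed area Σ (x_i y_{i+1} − x_{i+1} y_i) is linear in m.
With m=0 it equals 250; the coefficient of m is 8 (from the two edges through Q).
So 8·m + 250 = 2·153 = 306 ⇒ m = 7.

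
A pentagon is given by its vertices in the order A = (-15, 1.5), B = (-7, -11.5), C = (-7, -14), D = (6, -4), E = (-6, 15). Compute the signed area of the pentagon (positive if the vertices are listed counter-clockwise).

Apply the surveyor's formula: 2A = Σ (x_i·y_{i+1} − x_{i+1}·y_i), indices taken mod 5.
Σ = (183) + (17.5) + (112) + (66) + (216) = 594.5
Signed area = Σ/2 = 297.25 (positive ⇒ counter-clockwise traversal).

297.25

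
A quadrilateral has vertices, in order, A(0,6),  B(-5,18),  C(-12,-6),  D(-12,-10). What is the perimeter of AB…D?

62

|AB| = √((-5)² + (12)²) = √169 = 13
|BC| = √((-7)² + (-24)²) = √625 = 25
|CD| = √((0)² + (-4)²) = √16 = 4
|DA| = √((12)² + (16)²) = √400 = 20
Perimeter = 13 + 25 + 4 + 20 = 62.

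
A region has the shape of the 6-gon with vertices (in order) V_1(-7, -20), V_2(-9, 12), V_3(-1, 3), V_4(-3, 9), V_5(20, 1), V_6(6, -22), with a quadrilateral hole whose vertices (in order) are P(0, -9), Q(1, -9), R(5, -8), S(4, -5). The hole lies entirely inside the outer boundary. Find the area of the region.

582.5

Outer boundary:
Σ = (-264) + (-15) + (0) + (-183) + (-446) + (-274) = -1182
Area = |Σ|/2 = 591.
Hole:
Apply the shoelace formula: 2A = Σ (x_i·y_{i+1} − x_{i+1}·y_i), indices taken mod 4.
Σ = (9) + (37) + (7) + (-36) = 17
Area = |Σ|/2 = 8.5.
Net area = 591 − 8.5 = 582.5.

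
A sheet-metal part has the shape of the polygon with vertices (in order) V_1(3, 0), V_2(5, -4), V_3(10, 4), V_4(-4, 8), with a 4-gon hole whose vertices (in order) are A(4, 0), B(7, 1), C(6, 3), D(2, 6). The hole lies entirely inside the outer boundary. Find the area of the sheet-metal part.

Outer boundary:
Cross-terms: -12, 60, 96, -24  ⇒  Σ = 120
Area = |Σ|/2 = 60.
Hole:
Apply the surveyor's formula: 2A = Σ (x_i·y_{i+1} − x_{i+1}·y_i), indices taken mod 4.
A→B: (4)(1) − (7)(0) = 4
B→C: (7)(3) − (6)(1) = 15
C→D: (6)(6) − (2)(3) = 30
D→A: (2)(0) − (4)(6) = -24
Σ = 25
Area = |Σ|/2 = 12.5.
Net area = 60 − 12.5 = 47.5.

47.5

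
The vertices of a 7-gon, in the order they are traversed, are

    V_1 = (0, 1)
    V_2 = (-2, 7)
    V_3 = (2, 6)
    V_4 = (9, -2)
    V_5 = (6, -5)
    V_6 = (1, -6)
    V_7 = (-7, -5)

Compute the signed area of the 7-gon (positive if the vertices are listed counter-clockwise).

Apply the shoelace (surveyor's) formula: 2A = Σ (x_i·y_{i+1} − x_{i+1}·y_i), indices taken mod 7.
V_1→V_2: (0)(7) − (-2)(1) = 2
V_2→V_3: (-2)(6) − (2)(7) = -26
V_3→V_4: (2)(-2) − (9)(6) = -58
V_4→V_5: (9)(-5) − (6)(-2) = -33
V_5→V_6: (6)(-6) − (1)(-5) = -31
V_6→V_7: (1)(-5) − (-7)(-6) = -47
V_7→V_1: (-7)(1) − (0)(-5) = -7
Σ = -200
Signed area = Σ/2 = -100 (negative ⇒ clockwise traversal).

-100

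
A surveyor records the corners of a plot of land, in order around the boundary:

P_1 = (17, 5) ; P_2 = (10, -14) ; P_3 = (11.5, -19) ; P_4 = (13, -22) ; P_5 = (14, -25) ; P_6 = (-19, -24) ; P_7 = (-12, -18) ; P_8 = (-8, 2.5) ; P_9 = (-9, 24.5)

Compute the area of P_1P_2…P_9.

Apply the surveyor's formula: 2A = Σ (x_i·y_{i+1} − x_{i+1}·y_i), indices taken mod 9.
Σ = (-288) + (-29) + (-6) + (-17) + (-811) + (54) + (-174) + (-173.5) + (-461.5) = -1906
Area = |Σ|/2 = 953.

953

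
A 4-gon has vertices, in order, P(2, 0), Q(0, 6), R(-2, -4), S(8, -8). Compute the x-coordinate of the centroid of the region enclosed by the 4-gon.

56/33

Apply Gauss's area formula. First the cross-terms c_i = x_i·y_{i+1} − x_{i+1}·y_i:
  12, 12, 48, 16  ⇒  2A = 88, A = 44.
Then Σ (x_i + x_{i+1})·c_i = 448, so x̄ = 448 / (6·44) = 56/33.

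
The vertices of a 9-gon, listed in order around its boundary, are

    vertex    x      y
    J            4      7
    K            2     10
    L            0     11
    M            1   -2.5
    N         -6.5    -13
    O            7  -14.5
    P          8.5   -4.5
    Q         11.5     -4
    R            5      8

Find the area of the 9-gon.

208.75

Apply the shoelace (surveyor's) formula: 2A = Σ (x_i·y_{i+1} − x_{i+1}·y_i), indices taken mod 9.
Σ = (26) + (22) + (-11) + (-29.25) + (185.25) + (91.75) + (17.75) + (112) + (3) = 417.5
Area = |Σ|/2 = 208.75.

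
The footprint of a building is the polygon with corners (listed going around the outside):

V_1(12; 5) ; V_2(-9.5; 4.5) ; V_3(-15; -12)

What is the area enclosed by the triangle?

176

Apply the shoelace (surveyor's) formula: 2A = Σ (x_i·y_{i+1} − x_{i+1}·y_i), indices taken mod 3.
Σ = (101.5) + (181.5) + (69) = 352
Area = |Σ|/2 = 176.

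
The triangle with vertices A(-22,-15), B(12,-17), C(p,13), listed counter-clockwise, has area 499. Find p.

Write out the shoelace sum; only the two edges meeting at C involve p:
2·Area = [(12·13 − p·(-17)) + (p·(-15) − (-22)·13)] + 554
       = 2·p + 996 = 998
⇒ p = 1.

1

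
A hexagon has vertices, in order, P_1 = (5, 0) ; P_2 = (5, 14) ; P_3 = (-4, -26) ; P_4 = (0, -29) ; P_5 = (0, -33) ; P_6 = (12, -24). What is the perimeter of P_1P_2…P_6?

|P_1P_2| = √((0)² + (14)²) = √196 = 14
|P_2P_3| = √((-9)² + (-40)²) = √1681 = 41
|P_3P_4| = √((4)² + (-3)²) = √25 = 5
|P_4P_5| = √((0)² + (-4)²) = √16 = 4
|P_5P_6| = √((12)² + (9)²) = √225 = 15
|P_6P_1| = √((-7)² + (24)²) = √625 = 25
Perimeter = 14 + 41 + 5 + 4 + 15 + 25 = 104.

104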